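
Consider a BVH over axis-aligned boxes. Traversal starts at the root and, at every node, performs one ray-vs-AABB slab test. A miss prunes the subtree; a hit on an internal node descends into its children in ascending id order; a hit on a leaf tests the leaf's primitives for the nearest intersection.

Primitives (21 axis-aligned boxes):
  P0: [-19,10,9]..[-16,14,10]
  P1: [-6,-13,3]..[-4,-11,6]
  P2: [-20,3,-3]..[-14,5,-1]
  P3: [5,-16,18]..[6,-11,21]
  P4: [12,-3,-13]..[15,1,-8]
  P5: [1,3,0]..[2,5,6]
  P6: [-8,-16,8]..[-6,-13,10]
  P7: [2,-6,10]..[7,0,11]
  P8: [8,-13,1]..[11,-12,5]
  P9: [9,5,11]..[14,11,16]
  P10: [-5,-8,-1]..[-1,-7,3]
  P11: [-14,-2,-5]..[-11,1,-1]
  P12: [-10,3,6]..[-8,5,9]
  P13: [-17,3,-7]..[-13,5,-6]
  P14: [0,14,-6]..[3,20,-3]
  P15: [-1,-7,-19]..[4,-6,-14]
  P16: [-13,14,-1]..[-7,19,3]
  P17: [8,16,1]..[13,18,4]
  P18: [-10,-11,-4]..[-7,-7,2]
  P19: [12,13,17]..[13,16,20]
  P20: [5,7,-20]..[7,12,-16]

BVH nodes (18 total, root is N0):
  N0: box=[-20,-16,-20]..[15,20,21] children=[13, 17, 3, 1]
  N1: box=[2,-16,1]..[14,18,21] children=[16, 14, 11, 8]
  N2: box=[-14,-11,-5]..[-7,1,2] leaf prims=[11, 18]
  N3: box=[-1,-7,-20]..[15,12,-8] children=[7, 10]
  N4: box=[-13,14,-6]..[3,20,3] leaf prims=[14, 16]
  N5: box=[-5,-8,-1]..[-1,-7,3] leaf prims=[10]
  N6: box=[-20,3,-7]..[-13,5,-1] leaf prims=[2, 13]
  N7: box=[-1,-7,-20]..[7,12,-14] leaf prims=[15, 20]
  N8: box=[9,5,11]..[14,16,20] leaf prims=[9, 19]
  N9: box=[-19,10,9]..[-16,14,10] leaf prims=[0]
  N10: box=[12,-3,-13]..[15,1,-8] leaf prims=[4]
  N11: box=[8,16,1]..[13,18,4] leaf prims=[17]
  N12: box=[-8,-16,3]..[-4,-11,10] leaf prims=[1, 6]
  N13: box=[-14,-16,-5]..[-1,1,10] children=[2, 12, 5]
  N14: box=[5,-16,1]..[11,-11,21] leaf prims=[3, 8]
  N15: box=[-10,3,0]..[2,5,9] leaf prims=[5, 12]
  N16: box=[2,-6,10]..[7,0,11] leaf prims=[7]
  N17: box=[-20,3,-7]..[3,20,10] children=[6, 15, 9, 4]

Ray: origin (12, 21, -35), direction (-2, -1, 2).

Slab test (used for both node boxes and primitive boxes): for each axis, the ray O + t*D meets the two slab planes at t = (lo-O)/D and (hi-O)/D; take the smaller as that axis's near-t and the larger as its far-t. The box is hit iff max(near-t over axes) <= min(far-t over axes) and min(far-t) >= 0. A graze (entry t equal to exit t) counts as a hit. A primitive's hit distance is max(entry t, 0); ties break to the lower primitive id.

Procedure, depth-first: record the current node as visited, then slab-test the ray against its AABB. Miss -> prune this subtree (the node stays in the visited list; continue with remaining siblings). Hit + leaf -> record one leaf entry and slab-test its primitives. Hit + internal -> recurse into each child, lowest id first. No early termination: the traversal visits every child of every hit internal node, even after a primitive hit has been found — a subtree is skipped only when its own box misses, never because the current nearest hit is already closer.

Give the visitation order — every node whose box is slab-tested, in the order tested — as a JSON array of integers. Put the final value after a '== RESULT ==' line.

Walk:
N0 x:[-3/2,16] y:[1,37] z:[15/2,28] -> hit [15/2,16], descend [1, 3, 13, 17]
  N1 x:[-1,5] y:[3,37] z:[18,28] -> miss, prune
  N3 x:[-3/2,13/2] y:[9,28] z:[15/2,27/2] -> miss, prune
  N13 x:[13/2,13] y:[20,37] z:[15,45/2] -> miss, prune
  N17 x:[9/2,16] y:[1,18] z:[14,45/2] -> hit [14,16], descend [4, 6, 9, 15]
    N4 x:[9/2,25/2] y:[1,7] z:[29/2,19] -> miss, prune
    N6 x:[25/2,16] y:[16,18] z:[14,17] -> hit [16,16] leaf, test {P2@t=16, P13(miss)}
    N9 x:[14,31/2] y:[7,11] z:[22,45/2] -> miss, prune
    N15 x:[5,11] y:[16,18] z:[35/2,22] -> miss, prune

Summary -> nodes [0, 1, 3, 13, 17, 4, 6, 9, 15]; box-tests=9; leaf-entries=1; first=P2

== RESULT ==
[0, 1, 3, 13, 17, 4, 6, 9, 15]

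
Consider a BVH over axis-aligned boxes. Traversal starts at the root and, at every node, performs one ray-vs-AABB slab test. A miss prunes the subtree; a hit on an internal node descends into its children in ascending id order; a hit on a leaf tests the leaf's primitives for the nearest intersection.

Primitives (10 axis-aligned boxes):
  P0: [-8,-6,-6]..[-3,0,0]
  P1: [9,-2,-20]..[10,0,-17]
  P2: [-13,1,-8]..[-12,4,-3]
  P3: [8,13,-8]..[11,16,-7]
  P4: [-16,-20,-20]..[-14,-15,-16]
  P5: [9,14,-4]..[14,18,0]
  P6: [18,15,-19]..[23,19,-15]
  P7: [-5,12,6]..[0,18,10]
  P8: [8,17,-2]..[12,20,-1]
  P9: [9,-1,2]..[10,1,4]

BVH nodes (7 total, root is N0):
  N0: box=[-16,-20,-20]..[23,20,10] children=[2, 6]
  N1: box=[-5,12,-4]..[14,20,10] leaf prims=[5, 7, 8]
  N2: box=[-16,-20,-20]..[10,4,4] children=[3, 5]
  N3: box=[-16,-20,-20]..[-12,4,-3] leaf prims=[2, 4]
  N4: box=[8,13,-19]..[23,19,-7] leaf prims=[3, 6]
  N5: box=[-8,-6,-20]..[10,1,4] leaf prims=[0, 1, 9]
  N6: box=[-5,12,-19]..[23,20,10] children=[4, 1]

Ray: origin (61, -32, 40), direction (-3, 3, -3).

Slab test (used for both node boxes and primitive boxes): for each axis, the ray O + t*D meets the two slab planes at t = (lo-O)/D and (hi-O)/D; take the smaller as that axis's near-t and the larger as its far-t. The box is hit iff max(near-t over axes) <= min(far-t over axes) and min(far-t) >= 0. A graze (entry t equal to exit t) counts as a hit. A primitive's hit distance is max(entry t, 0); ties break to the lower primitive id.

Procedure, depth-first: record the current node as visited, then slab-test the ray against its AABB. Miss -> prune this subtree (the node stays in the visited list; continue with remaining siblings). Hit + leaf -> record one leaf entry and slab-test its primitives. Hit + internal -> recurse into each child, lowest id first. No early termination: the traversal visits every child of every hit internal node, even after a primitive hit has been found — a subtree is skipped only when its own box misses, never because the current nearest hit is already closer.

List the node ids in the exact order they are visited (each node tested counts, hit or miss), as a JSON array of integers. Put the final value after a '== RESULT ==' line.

Walk:
N0 x:[38/3,77/3] y:[4,52/3] z:[10,20] -> hit [38/3,52/3], descend [2, 6]
  N2 x:[17,77/3] y:[4,12] z:[12,20] -> miss, prune
  N6 x:[38/3,22] y:[44/3,52/3] z:[10,59/3] -> hit [44/3,52/3], descend [1, 4]
    N1 x:[47/3,22] y:[44/3,52/3] z:[10,44/3] -> miss, prune
    N4 x:[38/3,53/3] y:[15,17] z:[47/3,59/3] -> hit [47/3,17] leaf, test {P3(miss), P6(miss)}

5 AABB tests over nodes [0, 2, 6, 1, 4]; 1 leaf entered; closest miss.

== RESULT ==
[0, 2, 6, 1, 4]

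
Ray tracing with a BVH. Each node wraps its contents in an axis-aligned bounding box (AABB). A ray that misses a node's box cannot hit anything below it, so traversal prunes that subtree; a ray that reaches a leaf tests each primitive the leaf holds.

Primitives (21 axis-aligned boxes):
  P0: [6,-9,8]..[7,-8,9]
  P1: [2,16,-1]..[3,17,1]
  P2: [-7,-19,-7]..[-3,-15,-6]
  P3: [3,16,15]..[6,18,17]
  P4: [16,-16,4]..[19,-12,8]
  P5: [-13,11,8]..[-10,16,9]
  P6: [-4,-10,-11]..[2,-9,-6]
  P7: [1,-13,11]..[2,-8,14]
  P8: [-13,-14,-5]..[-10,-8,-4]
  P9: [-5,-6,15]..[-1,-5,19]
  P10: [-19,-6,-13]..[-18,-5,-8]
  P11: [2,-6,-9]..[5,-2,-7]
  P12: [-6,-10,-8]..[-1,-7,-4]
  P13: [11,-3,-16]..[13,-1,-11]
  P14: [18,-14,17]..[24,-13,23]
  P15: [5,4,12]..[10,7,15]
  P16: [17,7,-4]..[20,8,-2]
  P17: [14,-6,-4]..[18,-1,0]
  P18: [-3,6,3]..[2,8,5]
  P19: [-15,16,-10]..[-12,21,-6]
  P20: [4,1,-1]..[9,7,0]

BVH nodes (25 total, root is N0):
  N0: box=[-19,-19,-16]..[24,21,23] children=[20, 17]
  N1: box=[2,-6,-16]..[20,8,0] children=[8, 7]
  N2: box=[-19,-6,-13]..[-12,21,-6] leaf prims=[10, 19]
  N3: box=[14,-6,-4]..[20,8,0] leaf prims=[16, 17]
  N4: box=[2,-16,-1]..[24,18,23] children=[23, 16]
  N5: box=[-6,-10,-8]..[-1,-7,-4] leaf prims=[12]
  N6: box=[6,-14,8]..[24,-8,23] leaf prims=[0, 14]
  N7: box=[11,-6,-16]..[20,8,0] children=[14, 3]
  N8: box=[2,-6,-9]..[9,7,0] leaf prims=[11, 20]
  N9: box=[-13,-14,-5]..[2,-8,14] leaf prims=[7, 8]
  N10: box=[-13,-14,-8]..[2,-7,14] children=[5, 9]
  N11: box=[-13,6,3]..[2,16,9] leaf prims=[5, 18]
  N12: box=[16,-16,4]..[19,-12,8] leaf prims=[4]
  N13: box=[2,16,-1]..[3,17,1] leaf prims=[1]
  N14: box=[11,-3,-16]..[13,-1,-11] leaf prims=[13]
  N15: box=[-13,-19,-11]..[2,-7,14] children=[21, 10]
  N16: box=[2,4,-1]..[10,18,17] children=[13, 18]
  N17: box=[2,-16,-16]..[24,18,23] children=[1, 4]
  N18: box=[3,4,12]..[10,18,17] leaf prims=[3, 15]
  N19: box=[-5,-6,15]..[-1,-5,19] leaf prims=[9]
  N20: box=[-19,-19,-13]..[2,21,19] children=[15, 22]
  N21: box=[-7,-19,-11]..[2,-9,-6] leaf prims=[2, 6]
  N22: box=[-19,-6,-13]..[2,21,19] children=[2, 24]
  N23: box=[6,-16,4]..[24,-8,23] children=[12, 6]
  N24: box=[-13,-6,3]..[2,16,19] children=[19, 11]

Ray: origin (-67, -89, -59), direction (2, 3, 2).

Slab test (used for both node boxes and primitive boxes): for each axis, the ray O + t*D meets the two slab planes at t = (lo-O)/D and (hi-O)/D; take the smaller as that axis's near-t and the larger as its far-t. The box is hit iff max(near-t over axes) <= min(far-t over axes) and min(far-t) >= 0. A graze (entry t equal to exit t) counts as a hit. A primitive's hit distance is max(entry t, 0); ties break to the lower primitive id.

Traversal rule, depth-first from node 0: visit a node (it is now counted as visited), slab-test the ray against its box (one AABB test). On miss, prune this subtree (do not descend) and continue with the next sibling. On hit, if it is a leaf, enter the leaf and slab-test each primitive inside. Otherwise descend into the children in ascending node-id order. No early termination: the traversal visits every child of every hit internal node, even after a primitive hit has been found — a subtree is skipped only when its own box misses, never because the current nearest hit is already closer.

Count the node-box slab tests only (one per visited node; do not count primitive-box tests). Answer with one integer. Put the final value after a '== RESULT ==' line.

Traverse from the root:
N0 x:[24,91/2] y:[70/3,110/3] z:[43/2,41] -> hit [24,110/3], descend [17, 20]
  N17 x:[69/2,91/2] y:[73/3,107/3] z:[43/2,41] -> hit [69/2,107/3], descend [1, 4]
    N1 x:[69/2,87/2] y:[83/3,97/3] z:[43/2,59/2] -> miss, prune
    N4 x:[69/2,91/2] y:[73/3,107/3] z:[29,41] -> hit [69/2,107/3], descend [16, 23]
      N16 x:[69/2,77/2] y:[31,107/3] z:[29,38] -> hit [69/2,107/3], descend [13, 18]
        N13 x:[69/2,35] y:[35,106/3] z:[29,30] -> miss, prune
        N18 x:[35,77/2] y:[31,107/3] z:[71/2,38] -> hit [71/2,107/3] leaf, test {P3(miss), P15(miss)}
      N23 x:[73/2,91/2] y:[73/3,27] z:[63/2,41] -> miss, prune
  N20 x:[24,69/2] y:[70/3,110/3] z:[23,39] -> hit [24,69/2], descend [15, 22]
    N15 x:[27,69/2] y:[70/3,82/3] z:[24,73/2] -> hit [27,82/3], descend [10, 21]
      N10 x:[27,69/2] y:[25,82/3] z:[51/2,73/2] -> hit [27,82/3], descend [5, 9]
        N5 x:[61/2,33] y:[79/3,82/3] z:[51/2,55/2] -> miss, prune
        N9 x:[27,69/2] y:[25,27] z:[27,73/2] -> hit [27,27] leaf, test {P7(miss), P8@t=27}
      N21 x:[30,69/2] y:[70/3,80/3] z:[24,53/2] -> miss, prune
    N22 x:[24,69/2] y:[83/3,110/3] z:[23,39] -> hit [83/3,69/2], descend [2, 24]
      N2 x:[24,55/2] y:[83/3,110/3] z:[23,53/2] -> miss, prune
      N24 x:[27,69/2] y:[83/3,35] z:[31,39] -> hit [31,69/2], descend [11, 19]
        N11 x:[27,69/2] y:[95/3,35] z:[31,34] -> hit [95/3,34] leaf, test {P5(miss), P18@t=32}
        N19 x:[31,33] y:[83/3,28] z:[37,39] -> miss, prune

Visited [0, 17, 1, 4, 16, 13, 18, 23, 20, 15, 10, 5, 9, 21, 22, 2, 24, 11, 19]. Tests: 19 box, 3 leaf. Nearest: P8.

== RESULT ==
19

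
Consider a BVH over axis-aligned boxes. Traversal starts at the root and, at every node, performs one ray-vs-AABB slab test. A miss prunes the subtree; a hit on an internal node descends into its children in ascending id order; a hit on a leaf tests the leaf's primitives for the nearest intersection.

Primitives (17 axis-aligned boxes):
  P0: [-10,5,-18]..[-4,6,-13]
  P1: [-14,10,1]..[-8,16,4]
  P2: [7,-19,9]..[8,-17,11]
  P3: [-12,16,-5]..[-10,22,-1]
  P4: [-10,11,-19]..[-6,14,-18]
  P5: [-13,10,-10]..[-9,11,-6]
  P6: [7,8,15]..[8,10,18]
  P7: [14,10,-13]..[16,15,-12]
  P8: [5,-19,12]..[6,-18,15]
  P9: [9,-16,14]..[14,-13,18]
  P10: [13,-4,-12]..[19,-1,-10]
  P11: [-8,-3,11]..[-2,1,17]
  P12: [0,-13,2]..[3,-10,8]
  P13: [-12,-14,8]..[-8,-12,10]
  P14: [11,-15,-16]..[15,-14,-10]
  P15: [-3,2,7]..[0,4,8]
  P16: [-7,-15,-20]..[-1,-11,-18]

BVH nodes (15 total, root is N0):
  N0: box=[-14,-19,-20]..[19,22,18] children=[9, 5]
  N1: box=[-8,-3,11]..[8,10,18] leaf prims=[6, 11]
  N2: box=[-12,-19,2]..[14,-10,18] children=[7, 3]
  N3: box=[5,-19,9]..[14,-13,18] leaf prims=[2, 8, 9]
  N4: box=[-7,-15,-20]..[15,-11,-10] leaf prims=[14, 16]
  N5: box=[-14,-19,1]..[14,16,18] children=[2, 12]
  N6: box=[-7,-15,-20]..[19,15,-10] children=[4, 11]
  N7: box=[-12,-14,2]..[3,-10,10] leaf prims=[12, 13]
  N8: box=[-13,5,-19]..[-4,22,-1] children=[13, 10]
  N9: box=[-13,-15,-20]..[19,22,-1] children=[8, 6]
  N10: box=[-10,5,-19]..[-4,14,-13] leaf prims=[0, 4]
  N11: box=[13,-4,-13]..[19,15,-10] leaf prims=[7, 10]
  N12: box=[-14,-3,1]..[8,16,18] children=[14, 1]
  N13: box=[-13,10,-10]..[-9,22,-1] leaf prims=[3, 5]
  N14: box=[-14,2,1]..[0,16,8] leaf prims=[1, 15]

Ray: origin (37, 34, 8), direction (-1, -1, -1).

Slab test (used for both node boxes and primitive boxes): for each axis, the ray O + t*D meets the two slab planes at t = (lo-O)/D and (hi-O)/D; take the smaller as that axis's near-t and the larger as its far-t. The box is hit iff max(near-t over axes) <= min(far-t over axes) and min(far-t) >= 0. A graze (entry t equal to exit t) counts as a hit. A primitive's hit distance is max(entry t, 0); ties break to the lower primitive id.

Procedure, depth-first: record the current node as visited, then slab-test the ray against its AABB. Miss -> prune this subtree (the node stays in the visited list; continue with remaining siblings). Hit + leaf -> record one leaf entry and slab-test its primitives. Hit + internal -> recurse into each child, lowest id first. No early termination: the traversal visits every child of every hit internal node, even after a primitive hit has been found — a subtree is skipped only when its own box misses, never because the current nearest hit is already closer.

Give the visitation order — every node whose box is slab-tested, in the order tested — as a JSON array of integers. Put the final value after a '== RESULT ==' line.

Traverse from the root:
N0 x:[18,51] y:[12,53] z:[-10,28] -> hit [18,28], descend [5, 9]
  N5 x:[23,51] y:[18,53] z:[-10,7] -> miss, prune
  N9 x:[18,50] y:[12,49] z:[9,28] -> hit [18,28], descend [6, 8]
    N6 x:[18,44] y:[19,49] z:[18,28] -> hit [19,28], descend [4, 11]
      N4 x:[22,44] y:[45,49] z:[18,28] -> miss, prune
      N11 x:[18,24] y:[19,38] z:[18,21] -> hit [19,21] leaf, test {P7@t=21, P10(miss)}
    N8 x:[41,50] y:[12,29] z:[9,27] -> miss, prune

order=[0, 5, 9, 6, 4, 11, 8]  |boxes|=7  |leaves|=1  hit=P7

== RESULT ==
[0, 5, 9, 6, 4, 11, 8]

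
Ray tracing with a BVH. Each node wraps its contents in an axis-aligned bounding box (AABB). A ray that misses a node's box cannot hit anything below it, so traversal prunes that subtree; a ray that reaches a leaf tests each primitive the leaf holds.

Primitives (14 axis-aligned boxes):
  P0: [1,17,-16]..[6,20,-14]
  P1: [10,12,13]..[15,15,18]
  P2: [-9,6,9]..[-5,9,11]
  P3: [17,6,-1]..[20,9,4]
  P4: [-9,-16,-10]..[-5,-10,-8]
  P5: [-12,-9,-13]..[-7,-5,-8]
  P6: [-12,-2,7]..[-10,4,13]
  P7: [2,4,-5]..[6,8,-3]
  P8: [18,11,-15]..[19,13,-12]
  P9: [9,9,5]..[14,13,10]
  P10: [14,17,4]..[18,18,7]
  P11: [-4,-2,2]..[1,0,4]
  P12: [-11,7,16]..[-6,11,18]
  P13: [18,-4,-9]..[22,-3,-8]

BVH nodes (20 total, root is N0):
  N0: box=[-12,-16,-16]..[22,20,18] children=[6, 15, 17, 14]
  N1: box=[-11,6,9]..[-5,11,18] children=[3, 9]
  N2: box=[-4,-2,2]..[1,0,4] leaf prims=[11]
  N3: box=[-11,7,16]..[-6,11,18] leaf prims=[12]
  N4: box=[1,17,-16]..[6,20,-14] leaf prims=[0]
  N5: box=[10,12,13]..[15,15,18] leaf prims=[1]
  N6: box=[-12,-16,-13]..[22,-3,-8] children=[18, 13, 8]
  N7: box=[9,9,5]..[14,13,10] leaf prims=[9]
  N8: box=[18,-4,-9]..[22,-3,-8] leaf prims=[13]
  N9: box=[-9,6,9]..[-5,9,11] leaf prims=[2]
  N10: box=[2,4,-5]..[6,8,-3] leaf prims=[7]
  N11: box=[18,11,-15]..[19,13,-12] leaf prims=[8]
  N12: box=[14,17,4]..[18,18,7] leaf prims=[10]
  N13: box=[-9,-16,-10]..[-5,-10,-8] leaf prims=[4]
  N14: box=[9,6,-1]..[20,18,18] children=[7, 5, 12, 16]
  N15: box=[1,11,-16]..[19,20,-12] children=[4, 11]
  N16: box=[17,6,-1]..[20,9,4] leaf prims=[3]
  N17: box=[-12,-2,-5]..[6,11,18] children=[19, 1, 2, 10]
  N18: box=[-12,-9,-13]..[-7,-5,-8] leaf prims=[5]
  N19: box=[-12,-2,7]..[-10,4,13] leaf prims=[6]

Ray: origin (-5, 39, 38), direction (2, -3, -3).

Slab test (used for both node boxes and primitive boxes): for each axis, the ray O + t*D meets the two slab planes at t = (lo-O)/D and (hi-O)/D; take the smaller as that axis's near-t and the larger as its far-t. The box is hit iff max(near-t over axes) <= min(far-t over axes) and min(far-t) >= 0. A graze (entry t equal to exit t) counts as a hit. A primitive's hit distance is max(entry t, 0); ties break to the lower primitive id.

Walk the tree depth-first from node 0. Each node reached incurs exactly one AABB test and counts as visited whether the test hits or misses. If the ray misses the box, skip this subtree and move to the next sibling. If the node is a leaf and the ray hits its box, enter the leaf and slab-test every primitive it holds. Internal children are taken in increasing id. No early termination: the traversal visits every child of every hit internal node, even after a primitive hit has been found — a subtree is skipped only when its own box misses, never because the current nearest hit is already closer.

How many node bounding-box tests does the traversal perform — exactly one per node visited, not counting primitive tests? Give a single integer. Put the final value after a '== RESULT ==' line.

Traverse from the root:
N0 x:[-7/2,27/2] y:[19/3,55/3] z:[20/3,18] -> hit [20/3,27/2], descend [6, 14, 15, 17]
  N6 x:[-7/2,27/2] y:[14,55/3] z:[46/3,17] -> miss, prune
  N14 x:[7,25/2] y:[7,11] z:[20/3,13] -> hit [7,11], descend [5, 7, 12, 16]
    N5 x:[15/2,10] y:[8,9] z:[20/3,25/3] -> hit [8,25/3] leaf, test {P1@t=8}
    N7 x:[7,19/2] y:[26/3,10] z:[28/3,11] -> hit [28/3,19/2] leaf, test {P9@t=28/3}
    N12 x:[19/2,23/2] y:[7,22/3] z:[31/3,34/3] -> miss, prune
    N16 x:[11,25/2] y:[10,11] z:[34/3,13] -> miss, prune
  N15 x:[3,12] y:[19/3,28/3] z:[50/3,18] -> miss, prune
  N17 x:[-7/2,11/2] y:[28/3,41/3] z:[20/3,43/3] -> miss, prune

Summary -> nodes [0, 6, 14, 5, 7, 12, 16, 15, 17]; box-tests=9; leaf-entries=2; first=P1

== RESULT ==
9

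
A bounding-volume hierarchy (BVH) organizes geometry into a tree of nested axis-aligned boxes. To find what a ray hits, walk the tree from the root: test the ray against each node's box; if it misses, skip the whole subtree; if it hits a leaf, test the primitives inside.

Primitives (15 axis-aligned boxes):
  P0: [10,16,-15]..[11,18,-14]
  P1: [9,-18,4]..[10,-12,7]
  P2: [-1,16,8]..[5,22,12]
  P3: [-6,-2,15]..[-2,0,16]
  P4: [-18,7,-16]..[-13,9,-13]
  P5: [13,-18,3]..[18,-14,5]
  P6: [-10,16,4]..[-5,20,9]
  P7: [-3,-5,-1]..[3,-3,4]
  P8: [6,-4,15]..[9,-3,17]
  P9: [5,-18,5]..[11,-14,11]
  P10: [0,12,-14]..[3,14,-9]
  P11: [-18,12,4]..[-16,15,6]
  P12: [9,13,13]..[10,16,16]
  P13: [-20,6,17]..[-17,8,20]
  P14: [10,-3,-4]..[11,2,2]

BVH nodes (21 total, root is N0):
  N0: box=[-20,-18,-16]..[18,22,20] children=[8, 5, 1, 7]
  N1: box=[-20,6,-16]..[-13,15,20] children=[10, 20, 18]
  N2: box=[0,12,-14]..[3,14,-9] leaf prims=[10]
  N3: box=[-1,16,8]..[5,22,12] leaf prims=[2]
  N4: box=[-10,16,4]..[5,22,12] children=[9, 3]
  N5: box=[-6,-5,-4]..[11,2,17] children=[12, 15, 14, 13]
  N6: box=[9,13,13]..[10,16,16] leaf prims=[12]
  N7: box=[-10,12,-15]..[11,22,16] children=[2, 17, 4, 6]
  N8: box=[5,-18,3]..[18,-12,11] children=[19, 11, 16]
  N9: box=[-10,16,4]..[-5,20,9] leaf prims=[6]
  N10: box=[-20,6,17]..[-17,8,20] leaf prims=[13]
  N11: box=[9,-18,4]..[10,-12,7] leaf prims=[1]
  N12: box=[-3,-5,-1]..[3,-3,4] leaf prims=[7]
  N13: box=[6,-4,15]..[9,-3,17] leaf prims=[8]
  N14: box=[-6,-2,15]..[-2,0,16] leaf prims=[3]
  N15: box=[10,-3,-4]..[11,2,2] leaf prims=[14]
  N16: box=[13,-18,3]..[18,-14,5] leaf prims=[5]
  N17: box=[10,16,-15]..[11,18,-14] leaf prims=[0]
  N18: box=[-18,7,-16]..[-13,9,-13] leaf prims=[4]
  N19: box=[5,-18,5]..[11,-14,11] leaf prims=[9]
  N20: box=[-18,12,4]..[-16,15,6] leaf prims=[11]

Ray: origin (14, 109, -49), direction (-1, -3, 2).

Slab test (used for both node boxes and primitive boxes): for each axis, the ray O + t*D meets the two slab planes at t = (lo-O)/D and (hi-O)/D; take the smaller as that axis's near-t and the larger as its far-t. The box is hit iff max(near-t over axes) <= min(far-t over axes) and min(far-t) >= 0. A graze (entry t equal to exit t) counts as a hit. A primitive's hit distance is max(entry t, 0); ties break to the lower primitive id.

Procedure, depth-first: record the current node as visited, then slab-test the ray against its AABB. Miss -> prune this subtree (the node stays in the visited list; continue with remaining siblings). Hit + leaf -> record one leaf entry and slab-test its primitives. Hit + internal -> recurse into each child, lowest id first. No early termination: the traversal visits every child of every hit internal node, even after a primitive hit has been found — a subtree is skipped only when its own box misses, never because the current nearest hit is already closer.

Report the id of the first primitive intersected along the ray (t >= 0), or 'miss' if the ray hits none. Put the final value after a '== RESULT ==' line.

Traverse from the root:
N0 x:[-4,34] y:[29,127/3] z:[33/2,69/2] -> hit [29,34], descend [1, 5, 7, 8]
  N1 x:[27,34] y:[94/3,103/3] z:[33/2,69/2] -> hit [94/3,34], descend [10, 18, 20]
    N10 x:[31,34] y:[101/3,103/3] z:[33,69/2] -> hit [101/3,34] leaf, test {P13@t=101/3}
    N18 x:[27,32] y:[100/3,34] z:[33/2,18] -> miss, prune
    N20 x:[30,32] y:[94/3,97/3] z:[53/2,55/2] -> miss, prune
  N5 x:[3,20] y:[107/3,38] z:[45/2,33] -> miss, prune
  N7 x:[3,24] y:[29,97/3] z:[17,65/2] -> miss, prune
  N8 x:[-4,9] y:[121/3,127/3] z:[26,30] -> miss, prune

Visited [0, 1, 10, 18, 20, 5, 7, 8]. Tests: 8 box, 1 leaf. Nearest: P13.

== RESULT ==
13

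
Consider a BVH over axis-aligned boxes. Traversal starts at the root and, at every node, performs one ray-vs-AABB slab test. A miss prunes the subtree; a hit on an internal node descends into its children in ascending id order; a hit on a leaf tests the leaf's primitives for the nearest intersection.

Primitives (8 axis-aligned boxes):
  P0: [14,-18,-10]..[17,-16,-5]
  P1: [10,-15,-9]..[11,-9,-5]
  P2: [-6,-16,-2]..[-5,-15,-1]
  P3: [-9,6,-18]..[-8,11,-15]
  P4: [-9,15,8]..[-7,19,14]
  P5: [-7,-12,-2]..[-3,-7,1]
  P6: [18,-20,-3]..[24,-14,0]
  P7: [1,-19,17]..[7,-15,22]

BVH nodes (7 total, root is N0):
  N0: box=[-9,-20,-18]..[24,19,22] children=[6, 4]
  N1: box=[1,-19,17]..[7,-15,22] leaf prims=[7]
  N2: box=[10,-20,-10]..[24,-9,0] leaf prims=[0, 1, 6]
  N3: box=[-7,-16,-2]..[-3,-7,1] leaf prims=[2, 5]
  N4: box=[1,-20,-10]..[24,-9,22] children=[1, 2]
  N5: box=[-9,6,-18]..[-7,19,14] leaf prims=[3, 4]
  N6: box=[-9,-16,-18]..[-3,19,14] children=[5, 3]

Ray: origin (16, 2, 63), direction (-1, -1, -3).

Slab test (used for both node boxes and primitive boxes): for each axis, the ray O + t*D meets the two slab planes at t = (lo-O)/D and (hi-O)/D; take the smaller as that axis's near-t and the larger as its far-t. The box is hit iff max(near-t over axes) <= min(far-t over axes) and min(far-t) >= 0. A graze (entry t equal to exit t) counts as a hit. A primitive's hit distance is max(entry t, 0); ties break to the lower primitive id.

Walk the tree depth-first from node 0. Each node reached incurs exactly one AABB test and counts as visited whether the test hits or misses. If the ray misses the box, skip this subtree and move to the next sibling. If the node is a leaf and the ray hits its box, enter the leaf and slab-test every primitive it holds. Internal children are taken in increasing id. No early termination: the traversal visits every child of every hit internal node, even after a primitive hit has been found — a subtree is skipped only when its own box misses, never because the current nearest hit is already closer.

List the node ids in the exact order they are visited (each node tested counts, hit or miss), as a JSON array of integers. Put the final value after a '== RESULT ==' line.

Walk:
N0 x:[-8,25] y:[-17,22] z:[41/3,27] -> hit [41/3,22], descend [4, 6]
  N4 x:[-8,15] y:[11,22] z:[41/3,73/3] -> hit [41/3,15], descend [1, 2]
    N1 x:[9,15] y:[17,21] z:[41/3,46/3] -> miss, prune
    N2 x:[-8,6] y:[11,22] z:[21,73/3] -> miss, prune
  N6 x:[19,25] y:[-17,18] z:[49/3,27] -> miss, prune

Summary -> nodes [0, 4, 1, 2, 6]; box-tests=5; leaf-entries=0; first=miss

== RESULT ==
[0, 4, 1, 2, 6]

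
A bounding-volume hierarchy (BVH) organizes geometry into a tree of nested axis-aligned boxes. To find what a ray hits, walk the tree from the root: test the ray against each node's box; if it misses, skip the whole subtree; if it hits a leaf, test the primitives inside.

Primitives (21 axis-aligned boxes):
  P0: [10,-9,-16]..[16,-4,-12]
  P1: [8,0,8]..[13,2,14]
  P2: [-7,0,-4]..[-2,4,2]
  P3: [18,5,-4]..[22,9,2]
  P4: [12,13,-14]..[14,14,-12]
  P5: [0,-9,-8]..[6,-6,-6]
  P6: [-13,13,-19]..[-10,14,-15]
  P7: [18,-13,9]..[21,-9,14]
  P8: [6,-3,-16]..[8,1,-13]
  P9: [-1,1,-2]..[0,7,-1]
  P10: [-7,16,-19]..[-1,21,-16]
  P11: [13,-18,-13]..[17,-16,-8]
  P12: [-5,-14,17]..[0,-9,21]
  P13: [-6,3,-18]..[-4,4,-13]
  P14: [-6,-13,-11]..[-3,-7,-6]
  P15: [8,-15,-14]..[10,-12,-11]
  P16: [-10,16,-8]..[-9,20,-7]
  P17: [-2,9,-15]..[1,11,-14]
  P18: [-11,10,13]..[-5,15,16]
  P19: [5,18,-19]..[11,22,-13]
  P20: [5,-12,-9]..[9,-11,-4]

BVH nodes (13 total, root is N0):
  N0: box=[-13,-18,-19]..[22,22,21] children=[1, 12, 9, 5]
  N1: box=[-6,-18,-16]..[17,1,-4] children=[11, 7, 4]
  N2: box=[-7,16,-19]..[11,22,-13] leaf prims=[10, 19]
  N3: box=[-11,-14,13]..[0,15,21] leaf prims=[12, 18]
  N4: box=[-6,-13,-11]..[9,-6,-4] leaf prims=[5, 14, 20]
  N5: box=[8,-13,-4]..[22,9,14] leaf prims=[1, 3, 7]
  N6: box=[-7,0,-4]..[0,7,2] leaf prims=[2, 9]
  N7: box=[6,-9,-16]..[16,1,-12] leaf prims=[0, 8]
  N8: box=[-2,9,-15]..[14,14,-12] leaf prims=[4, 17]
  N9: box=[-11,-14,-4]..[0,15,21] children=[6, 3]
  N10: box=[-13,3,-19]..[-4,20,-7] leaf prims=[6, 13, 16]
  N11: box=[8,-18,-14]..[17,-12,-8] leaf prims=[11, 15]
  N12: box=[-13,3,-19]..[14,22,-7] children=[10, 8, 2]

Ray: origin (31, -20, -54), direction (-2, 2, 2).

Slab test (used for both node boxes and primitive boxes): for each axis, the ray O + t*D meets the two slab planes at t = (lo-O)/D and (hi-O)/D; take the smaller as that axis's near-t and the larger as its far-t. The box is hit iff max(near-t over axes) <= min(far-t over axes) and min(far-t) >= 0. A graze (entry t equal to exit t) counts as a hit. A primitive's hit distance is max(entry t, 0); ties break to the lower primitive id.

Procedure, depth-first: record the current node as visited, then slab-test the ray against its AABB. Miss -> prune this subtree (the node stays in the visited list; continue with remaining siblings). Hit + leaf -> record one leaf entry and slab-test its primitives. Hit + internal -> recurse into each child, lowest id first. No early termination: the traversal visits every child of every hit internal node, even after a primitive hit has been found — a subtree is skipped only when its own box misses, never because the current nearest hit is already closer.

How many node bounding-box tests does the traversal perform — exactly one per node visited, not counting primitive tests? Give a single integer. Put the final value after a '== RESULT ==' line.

Walk:
N0 x:[9/2,22] y:[1,21] z:[35/2,75/2] -> hit [35/2,21], descend [1, 5, 9, 12]
  N1 x:[7,37/2] y:[1,21/2] z:[19,25] -> miss, prune
  N5 x:[9/2,23/2] y:[7/2,29/2] z:[25,34] -> miss, prune
  N9 x:[31/2,21] y:[3,35/2] z:[25,75/2] -> miss, prune
  N12 x:[17/2,22] y:[23/2,21] z:[35/2,47/2] -> hit [35/2,21], descend [2, 8, 10]
    N2 x:[10,19] y:[18,21] z:[35/2,41/2] -> hit [18,19] leaf, test {P10@t=18, P19(miss)}
    N8 x:[17/2,33/2] y:[29/2,17] z:[39/2,21] -> miss, prune
    N10 x:[35/2,22] y:[23/2,20] z:[35/2,47/2] -> hit [35/2,20] leaf, test {P6(miss), P13(miss), P16(miss)}

Summary -> nodes [0, 1, 5, 9, 12, 2, 8, 10]; box-tests=8; leaf-entries=2; first=P10

== RESULT ==
8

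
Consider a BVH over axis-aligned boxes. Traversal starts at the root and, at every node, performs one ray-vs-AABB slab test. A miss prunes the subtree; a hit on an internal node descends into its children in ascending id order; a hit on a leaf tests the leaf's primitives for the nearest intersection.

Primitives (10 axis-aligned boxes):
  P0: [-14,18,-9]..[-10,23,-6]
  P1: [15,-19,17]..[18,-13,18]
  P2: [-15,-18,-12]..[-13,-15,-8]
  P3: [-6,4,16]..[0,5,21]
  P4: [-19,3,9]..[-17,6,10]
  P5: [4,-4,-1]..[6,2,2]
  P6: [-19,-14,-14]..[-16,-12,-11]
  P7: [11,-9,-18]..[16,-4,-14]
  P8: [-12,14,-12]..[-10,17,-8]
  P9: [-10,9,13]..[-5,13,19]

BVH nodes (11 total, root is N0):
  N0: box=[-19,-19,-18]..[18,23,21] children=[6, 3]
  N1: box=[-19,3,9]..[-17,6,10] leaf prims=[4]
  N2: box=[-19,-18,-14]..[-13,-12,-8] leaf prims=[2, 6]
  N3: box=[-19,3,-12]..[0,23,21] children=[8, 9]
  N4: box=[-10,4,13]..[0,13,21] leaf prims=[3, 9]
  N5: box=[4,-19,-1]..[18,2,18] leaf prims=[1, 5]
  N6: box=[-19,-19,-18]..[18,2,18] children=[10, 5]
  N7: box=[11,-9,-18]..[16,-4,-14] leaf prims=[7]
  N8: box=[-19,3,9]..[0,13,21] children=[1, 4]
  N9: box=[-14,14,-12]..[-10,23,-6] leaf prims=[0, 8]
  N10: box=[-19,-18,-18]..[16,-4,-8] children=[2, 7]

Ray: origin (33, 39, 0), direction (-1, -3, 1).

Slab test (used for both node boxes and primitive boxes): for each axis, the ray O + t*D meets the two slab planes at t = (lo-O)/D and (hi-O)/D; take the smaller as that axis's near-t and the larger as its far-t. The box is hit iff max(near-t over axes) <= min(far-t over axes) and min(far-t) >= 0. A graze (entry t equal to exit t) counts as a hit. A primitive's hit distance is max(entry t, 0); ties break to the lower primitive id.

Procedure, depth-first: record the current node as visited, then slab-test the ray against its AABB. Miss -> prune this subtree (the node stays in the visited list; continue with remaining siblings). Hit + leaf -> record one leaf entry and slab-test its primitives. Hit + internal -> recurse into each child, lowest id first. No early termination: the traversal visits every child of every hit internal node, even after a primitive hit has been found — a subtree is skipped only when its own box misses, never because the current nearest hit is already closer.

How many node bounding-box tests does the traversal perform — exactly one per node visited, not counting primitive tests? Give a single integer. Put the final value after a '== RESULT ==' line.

Walk:
N0 x:[15,52] y:[16/3,58/3] z:[-18,21] -> hit [15,58/3], descend [3, 6]
  N3 x:[33,52] y:[16/3,12] z:[-12,21] -> miss, prune
  N6 x:[15,52] y:[37/3,58/3] z:[-18,18] -> hit [15,18], descend [5, 10]
    N5 x:[15,29] y:[37/3,58/3] z:[-1,18] -> hit [15,18] leaf, test {P1@t=52/3, P5(miss)}
    N10 x:[17,52] y:[43/3,19] z:[-18,-8] -> miss, prune

order=[0, 3, 6, 5, 10]  |boxes|=5  |leaves|=1  hit=P1

== RESULT ==
5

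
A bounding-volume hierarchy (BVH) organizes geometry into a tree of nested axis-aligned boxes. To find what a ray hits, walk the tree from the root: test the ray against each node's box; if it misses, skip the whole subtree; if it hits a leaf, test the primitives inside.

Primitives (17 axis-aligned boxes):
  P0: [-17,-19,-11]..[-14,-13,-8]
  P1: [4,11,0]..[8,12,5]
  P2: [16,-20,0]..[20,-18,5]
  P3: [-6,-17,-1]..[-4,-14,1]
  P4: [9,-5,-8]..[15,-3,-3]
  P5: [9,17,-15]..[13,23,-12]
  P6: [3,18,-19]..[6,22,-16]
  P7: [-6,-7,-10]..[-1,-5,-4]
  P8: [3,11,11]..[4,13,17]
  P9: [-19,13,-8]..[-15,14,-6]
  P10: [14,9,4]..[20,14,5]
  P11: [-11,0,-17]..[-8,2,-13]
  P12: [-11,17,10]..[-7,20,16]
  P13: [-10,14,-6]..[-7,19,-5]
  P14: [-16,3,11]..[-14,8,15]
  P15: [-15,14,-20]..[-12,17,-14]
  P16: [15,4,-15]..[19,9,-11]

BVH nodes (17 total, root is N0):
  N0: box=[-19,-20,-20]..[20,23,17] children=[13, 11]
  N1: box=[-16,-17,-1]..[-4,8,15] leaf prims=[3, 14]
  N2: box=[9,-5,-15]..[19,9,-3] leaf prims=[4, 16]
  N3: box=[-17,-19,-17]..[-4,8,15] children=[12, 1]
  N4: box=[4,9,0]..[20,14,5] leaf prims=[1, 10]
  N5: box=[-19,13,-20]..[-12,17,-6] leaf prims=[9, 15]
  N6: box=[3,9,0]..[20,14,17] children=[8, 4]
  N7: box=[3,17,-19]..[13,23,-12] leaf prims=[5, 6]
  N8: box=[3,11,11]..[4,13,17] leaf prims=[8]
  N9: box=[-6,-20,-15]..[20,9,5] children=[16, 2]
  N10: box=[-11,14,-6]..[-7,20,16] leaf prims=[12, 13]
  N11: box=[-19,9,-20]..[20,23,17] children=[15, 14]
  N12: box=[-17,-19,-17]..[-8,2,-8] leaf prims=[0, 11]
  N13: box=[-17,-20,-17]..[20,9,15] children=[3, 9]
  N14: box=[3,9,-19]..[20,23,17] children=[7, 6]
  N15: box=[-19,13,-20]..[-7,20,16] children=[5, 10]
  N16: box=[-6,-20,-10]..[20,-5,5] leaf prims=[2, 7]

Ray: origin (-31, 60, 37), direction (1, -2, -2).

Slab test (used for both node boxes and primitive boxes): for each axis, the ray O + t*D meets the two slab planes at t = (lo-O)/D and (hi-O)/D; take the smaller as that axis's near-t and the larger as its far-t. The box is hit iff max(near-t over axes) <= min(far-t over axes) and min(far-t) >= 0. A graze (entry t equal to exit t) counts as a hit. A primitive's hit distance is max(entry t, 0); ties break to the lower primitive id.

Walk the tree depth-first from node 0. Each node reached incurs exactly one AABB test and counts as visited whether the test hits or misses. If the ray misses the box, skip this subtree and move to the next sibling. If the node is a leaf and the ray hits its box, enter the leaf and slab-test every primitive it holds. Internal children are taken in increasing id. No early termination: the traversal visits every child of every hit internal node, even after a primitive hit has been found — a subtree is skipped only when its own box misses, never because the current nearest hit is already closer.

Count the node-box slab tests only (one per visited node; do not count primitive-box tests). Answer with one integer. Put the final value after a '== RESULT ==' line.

Traverse from the root:
N0 x:[12,51] y:[37/2,40] z:[10,57/2] -> hit [37/2,57/2], descend [11, 13]
  N11 x:[12,51] y:[37/2,51/2] z:[10,57/2] -> hit [37/2,51/2], descend [14, 15]
    N14 x:[34,51] y:[37/2,51/2] z:[10,28] -> miss, prune
    N15 x:[12,24] y:[20,47/2] z:[21/2,57/2] -> hit [20,47/2], descend [5, 10]
      N5 x:[12,19] y:[43/2,47/2] z:[43/2,57/2] -> miss, prune
      N10 x:[20,24] y:[20,23] z:[21/2,43/2] -> hit [20,43/2] leaf, test {P12(miss), P13@t=21}
  N13 x:[14,51] y:[51/2,40] z:[11,27] -> hit [51/2,27], descend [3, 9]
    N3 x:[14,27] y:[26,79/2] z:[11,27] -> hit [26,27], descend [1, 12]
      N1 x:[15,27] y:[26,77/2] z:[11,19] -> miss, prune
      N12 x:[14,23] y:[29,79/2] z:[45/2,27] -> miss, prune
    N9 x:[25,51] y:[51/2,40] z:[16,26] -> hit [51/2,26], descend [2, 16]
      N2 x:[40,50] y:[51/2,65/2] z:[20,26] -> miss, prune
      N16 x:[25,51] y:[65/2,40] z:[16,47/2] -> miss, prune

Visited [0, 11, 14, 15, 5, 10, 13, 3, 1, 12, 9, 2, 16]. Tests: 13 box, 1 leaf. Nearest: P13.

== RESULT ==
13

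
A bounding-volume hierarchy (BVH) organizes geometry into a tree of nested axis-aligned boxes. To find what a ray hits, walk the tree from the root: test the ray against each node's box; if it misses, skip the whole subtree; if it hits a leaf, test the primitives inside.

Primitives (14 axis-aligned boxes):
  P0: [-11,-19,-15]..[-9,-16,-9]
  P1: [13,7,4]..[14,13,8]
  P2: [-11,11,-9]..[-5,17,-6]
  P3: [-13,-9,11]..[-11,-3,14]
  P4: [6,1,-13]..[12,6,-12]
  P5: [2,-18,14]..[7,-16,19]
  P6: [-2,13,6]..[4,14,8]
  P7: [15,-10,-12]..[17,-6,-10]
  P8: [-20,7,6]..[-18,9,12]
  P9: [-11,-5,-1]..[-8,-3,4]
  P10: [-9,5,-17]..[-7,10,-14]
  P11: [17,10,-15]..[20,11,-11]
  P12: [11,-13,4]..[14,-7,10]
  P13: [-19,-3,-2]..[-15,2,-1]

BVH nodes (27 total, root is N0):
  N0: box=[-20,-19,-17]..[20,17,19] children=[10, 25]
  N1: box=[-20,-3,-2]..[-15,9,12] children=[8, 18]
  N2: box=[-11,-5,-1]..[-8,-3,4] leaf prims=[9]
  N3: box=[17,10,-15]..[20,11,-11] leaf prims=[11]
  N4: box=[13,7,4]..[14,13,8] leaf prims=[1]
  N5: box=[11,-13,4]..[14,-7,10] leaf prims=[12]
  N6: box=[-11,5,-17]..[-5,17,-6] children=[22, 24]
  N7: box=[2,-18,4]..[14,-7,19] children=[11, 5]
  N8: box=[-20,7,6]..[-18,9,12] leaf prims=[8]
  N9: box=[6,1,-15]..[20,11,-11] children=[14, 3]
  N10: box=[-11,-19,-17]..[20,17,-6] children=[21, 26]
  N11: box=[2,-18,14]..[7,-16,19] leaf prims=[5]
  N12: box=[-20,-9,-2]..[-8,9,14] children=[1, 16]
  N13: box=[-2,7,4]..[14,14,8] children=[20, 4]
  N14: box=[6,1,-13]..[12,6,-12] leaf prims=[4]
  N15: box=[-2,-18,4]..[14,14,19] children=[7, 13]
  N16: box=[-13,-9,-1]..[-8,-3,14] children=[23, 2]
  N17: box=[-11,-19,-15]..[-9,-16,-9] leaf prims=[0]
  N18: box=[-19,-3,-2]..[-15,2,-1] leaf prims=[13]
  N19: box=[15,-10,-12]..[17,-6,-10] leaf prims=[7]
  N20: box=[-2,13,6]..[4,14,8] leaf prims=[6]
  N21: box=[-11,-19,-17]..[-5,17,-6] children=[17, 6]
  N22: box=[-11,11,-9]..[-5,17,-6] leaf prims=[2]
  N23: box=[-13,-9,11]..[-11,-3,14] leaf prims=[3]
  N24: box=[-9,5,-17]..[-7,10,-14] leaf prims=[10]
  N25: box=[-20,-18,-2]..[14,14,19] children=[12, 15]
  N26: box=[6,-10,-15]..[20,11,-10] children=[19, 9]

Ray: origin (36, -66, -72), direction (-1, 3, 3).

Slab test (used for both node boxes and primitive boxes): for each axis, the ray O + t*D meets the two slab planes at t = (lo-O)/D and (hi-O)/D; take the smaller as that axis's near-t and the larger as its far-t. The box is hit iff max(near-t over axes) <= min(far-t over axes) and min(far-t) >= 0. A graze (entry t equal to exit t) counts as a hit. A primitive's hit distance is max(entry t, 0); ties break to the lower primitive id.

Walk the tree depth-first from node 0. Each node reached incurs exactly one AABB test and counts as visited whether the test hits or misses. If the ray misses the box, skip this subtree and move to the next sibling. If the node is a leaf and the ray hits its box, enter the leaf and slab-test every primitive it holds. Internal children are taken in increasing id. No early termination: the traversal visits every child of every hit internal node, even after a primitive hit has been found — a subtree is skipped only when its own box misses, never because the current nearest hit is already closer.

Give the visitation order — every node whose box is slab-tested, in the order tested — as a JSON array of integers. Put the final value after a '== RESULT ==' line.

Trace the traversal:
N0 x:[16,56] y:[47/3,83/3] z:[55/3,91/3] -> hit [55/3,83/3], descend [10, 25]
  N10 x:[16,47] y:[47/3,83/3] z:[55/3,22] -> hit [55/3,22], descend [21, 26]
    N21 x:[41,47] y:[47/3,83/3] z:[55/3,22] -> miss, prune
    N26 x:[16,30] y:[56/3,77/3] z:[19,62/3] -> hit [19,62/3], descend [9, 19]
      N9 x:[16,30] y:[67/3,77/3] z:[19,61/3] -> miss, prune
      N19 x:[19,21] y:[56/3,20] z:[20,62/3] -> hit [20,20] leaf, test {P7@t=20}
  N25 x:[22,56] y:[16,80/3] z:[70/3,91/3] -> hit [70/3,80/3], descend [12, 15]
    N12 x:[44,56] y:[19,25] z:[70/3,86/3] -> miss, prune
    N15 x:[22,38] y:[16,80/3] z:[76/3,91/3] -> hit [76/3,80/3], descend [7, 13]
      N7 x:[22,34] y:[16,59/3] z:[76/3,91/3] -> miss, prune
      N13 x:[22,38] y:[73/3,80/3] z:[76/3,80/3] -> hit [76/3,80/3], descend [4, 20]
        N4 x:[22,23] y:[73/3,79/3] z:[76/3,80/3] -> miss, prune
        N20 x:[32,38] y:[79/3,80/3] z:[26,80/3] -> miss, prune

Summary -> nodes [0, 10, 21, 26, 9, 19, 25, 12, 15, 7, 13, 4, 20]; box-tests=13; leaf-entries=1; first=P7

== RESULT ==
[0, 10, 21, 26, 9, 19, 25, 12, 15, 7, 13, 4, 20]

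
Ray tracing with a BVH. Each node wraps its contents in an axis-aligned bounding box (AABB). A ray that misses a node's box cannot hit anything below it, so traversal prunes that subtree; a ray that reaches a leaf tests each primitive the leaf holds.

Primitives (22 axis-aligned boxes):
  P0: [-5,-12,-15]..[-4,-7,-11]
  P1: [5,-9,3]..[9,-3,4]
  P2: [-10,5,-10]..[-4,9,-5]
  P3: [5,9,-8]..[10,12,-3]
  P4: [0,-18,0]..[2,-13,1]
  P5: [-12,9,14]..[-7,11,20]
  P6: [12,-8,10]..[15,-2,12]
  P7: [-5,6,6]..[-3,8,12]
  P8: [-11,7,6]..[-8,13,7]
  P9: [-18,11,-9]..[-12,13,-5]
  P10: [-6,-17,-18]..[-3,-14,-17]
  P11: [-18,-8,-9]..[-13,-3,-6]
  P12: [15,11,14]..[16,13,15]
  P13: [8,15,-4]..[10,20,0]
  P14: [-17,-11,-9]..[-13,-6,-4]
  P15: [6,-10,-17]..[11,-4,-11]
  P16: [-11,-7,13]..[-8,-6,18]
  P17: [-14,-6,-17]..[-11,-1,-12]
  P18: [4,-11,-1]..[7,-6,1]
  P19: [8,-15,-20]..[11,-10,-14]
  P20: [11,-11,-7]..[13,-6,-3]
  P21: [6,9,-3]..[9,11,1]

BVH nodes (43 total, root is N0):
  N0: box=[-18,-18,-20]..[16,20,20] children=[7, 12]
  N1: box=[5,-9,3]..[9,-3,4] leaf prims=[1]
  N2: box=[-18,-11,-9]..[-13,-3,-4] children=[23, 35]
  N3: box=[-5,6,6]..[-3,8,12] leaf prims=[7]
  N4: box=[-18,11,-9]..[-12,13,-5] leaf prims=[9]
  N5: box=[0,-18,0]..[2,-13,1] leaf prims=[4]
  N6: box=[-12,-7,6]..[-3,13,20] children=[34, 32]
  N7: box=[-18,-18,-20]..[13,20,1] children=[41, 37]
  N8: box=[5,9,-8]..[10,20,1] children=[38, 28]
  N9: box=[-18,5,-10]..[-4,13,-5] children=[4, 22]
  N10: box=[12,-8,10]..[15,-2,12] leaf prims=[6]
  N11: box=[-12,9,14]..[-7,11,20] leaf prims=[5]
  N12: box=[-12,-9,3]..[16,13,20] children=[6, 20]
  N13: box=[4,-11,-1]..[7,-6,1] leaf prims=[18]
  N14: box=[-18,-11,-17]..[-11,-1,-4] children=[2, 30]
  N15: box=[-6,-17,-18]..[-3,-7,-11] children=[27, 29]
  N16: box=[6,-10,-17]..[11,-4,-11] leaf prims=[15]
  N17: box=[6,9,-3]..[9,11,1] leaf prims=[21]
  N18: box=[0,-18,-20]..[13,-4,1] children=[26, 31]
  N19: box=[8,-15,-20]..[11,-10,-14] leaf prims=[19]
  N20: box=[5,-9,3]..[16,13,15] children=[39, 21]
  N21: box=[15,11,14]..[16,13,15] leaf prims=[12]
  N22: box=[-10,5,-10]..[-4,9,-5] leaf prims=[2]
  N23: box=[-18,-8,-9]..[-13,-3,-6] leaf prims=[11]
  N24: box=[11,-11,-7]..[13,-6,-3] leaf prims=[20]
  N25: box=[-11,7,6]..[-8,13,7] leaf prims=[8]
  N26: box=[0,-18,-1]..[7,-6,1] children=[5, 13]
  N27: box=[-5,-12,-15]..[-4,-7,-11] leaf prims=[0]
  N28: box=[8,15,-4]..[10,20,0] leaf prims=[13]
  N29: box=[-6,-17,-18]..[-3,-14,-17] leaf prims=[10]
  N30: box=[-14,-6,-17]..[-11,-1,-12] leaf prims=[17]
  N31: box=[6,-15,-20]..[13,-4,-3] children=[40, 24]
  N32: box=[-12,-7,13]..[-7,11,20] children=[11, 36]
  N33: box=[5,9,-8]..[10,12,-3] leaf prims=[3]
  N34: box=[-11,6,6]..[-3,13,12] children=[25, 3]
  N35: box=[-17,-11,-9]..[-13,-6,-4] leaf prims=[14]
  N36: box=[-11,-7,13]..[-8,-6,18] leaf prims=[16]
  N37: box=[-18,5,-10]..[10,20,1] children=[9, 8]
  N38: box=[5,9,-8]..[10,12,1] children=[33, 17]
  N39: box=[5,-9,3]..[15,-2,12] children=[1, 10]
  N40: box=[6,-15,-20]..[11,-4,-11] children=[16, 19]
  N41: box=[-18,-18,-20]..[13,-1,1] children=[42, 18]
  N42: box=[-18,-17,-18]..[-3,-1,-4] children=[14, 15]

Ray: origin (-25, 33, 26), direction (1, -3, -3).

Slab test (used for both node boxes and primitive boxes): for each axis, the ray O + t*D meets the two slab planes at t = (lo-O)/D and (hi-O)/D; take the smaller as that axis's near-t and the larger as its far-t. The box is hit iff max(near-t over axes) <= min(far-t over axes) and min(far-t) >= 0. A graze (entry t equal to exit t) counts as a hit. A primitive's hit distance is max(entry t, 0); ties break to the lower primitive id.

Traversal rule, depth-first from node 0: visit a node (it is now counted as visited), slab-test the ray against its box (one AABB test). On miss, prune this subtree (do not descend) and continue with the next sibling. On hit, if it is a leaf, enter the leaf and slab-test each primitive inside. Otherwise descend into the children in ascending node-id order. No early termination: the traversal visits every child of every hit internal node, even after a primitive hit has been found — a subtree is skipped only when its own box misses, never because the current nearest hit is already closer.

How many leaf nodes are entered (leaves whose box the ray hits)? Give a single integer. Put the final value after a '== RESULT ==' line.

Trace the traversal:
N0 x:[7,41] y:[13/3,17] z:[2,46/3] -> hit [7,46/3], descend [7, 12]
  N7 x:[7,38] y:[13/3,17] z:[25/3,46/3] -> hit [25/3,46/3], descend [37, 41]
    N37 x:[7,35] y:[13/3,28/3] z:[25/3,12] -> hit [25/3,28/3], descend [8, 9]
      N8 x:[30,35] y:[13/3,8] z:[25/3,34/3] -> miss, prune
      N9 x:[7,21] y:[20/3,28/3] z:[31/3,12] -> miss, prune
    N41 x:[7,38] y:[34/3,17] z:[25/3,46/3] -> hit [34/3,46/3], descend [18, 42]
      N18 x:[25,38] y:[37/3,17] z:[25/3,46/3] -> miss, prune
      N42 x:[7,22] y:[34/3,50/3] z:[10,44/3] -> hit [34/3,44/3], descend [14, 15]
        N14 x:[7,14] y:[34/3,44/3] z:[10,43/3] -> hit [34/3,14], descend [2, 30]
          N2 x:[7,12] y:[12,44/3] z:[10,35/3] -> miss, prune
          N30 x:[11,14] y:[34/3,13] z:[38/3,43/3] -> hit [38/3,13] leaf, test {P17@t=38/3}
        N15 x:[19,22] y:[40/3,50/3] z:[37/3,44/3] -> miss, prune
  N12 x:[13,41] y:[20/3,14] z:[2,23/3] -> miss, prune

Visited [0, 7, 37, 8, 9, 41, 18, 42, 14, 2, 30, 15, 12]. Tests: 13 box, 1 leaf. Nearest: P17.

== RESULT ==
1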